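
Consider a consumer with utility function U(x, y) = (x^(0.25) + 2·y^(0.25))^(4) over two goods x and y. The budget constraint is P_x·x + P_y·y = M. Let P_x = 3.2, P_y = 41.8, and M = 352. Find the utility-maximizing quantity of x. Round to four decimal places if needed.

MU_x ∝ x^(-0.75), MU_y ∝ 2·y^(-0.75), so MRS = (1/2)·(y/x)^(0.75) = P_x/P_y.
Hence y/x = (2·P_x/P_y)^(1/(0.75)), i.e. raised to the 4/3 power.
Substitute y = (y/x)·x into the budget: x* = M/(P_x + P_y·(y/x)).
Numerically y/x = 0.08191, so x* = 352/(3.2 + 41.8·0.08191) = 53.1413.

x* = 53.1413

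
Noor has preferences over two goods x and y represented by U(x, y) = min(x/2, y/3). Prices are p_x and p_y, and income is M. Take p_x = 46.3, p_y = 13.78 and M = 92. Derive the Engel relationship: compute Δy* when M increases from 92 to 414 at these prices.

Leontief preferences: the optimum is at the kink where x/2 = y/3, i.e. y = (3/2)·x.
Budget: p_x·x + p_y·(3/2)·x = M, so (2·p_x + 3·p_y)·x = 2·M.
Demand: x*(p_x,p_y,M) = 2·M/(2·p_x + 3·p_y), y* = 3·M/(2·p_x + 3·p_y).
Here 2·46.3 + 3·13.78 = 133.94, giving y* = 2.0606.
At M' = 414: y* = 9.2728. Change: 9.2728 − 2.0606 = 7.2122.

Δy* = 7.2122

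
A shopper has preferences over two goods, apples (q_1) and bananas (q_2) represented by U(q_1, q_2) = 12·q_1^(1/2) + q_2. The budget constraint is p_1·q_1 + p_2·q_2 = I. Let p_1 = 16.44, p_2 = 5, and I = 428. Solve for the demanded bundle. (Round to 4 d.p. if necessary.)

Utility is quasi-linear in q_2; the FOC for q_1 is 6/√q_1 = p_1/p_2.
Solve: √q_1 = 6·p_2/p_1, so q_1*(p_1,p_2) = (6·p_2/p_1)², and q_2* = (I − p_1·q_1*)/p_2.
Plugging in: q_1* = (6·5/16.44)² = 3.33, q_2* = 74.6511.

q_1* = 3.33, q_2* = 74.6511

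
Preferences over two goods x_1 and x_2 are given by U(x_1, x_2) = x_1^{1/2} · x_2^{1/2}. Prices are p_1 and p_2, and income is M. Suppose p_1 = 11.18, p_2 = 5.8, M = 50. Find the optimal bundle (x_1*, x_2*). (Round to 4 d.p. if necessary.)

x_1* = 2.2361, x_2* = 4.3103

Demand: x_1*(p_1,p_2,M) = 0.5·M/p_1 and x_2* = 0.5·M/p_2.
At p_1=11.18, p_2=5.8, M=50: x_1* = 0.5·50/11.18 = 2.2361, x_2* = 4.3103.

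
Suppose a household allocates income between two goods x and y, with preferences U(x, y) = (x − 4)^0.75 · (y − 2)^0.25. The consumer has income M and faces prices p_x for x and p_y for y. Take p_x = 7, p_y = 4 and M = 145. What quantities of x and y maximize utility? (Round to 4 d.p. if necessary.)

x* = 15.6786, y* = 8.8125

Let x' = x−4, y' = y−2. MRS = 3·y'/x' = p_x/p_y.
After buying the subsistence bundle (4, 2), a share 0.75 of the remaining income goes to x: x* = 4 + 0.75·(M − 4p_x − 2p_y)/p_x.
Discretionary income = 145 − 4·7 − 2·4 = 109; x* = 4 + 0.75·109/7 = 15.6786; y* = 2 + 0.25·109/4 = 8.8125.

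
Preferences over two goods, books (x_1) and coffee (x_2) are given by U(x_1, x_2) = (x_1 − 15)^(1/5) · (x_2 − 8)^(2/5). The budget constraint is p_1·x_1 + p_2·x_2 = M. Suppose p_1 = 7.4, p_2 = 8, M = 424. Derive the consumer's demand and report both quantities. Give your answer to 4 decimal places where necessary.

x_1* = 26.2162, x_2* = 28.75

Substituting into the budget: x_1* = 15 + 1/3·(M − 15·p_1 − 8·p_2)/p_1, and x_2* = 8 + 2/3·(…)/p_2.
Discretionary income = 424 − 15·7.4 − 8·8 = 249; x_1* = 15 + 1/3·249/7.4 = 26.2162; x_2* = 8 + 2/3·249/8 = 28.75.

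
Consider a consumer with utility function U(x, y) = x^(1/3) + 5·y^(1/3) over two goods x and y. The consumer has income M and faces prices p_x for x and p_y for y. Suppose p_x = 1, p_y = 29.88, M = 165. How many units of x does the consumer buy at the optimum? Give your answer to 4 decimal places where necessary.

x* = 54.1812

Substitute y = (y/x)·x into the budget: x* = M/(p_x + p_y·(y/x)).
Numerically y/x = 0.068452, so x* = 165/(1 + 29.88·0.068452) = 54.1812.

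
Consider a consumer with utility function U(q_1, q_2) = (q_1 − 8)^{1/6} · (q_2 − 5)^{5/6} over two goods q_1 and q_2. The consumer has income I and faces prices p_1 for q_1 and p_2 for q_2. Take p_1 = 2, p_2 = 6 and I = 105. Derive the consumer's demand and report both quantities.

MRS = (1/5)·(q_2−5)/(q_1−8). Tangency with p_1/p_2 gives q_2−5 = 5·(p_1/p_2)·(q_1−8).
Substituting into the budget: q_1* = 8 + 1/6·(I − 8·p_1 − 5·p_2)/p_1, and q_2* = 5 + 5/6·(…)/p_2.
Discretionary income = 105 − 8·2 − 5·6 = 59; q_1* = 8 + 1/6·59/2 = 12.9167; q_2* = 5 + 5/6·59/6 = 13.1944.

q_1* = 12.9167, q_2* = 13.1944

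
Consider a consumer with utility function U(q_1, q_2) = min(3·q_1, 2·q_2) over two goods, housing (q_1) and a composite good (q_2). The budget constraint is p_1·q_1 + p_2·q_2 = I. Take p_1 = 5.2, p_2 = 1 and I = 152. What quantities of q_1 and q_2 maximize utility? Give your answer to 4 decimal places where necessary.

q_1* = 22.6866, q_2* = 34.0299

Leontief preferences: the optimum is at the kink where q_1/2 = q_2/3, i.e. q_2 = (3/2)·q_1.
Budget: p_1·q_1 + p_2·(3/2)·q_1 = I, so (2·p_1 + 3·p_2)·q_1 = 2·I.
Demand: q_1*(p_1,p_2,I) = 2·I/(2·p_1 + 3·p_2), q_2* = 3·I/(2·p_1 + 3·p_2).
Here 2·5.2 + 3·1 = 13.4, giving q_1* = 22.6866 and q_2* = 34.0299.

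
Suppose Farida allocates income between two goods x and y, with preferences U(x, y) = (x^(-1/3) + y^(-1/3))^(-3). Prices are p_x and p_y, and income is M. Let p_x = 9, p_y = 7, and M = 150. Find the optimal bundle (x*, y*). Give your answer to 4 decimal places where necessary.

MU_x ∝ x^(-4/3), MU_y ∝ y^(-4/3), so MRS = (y/x)^(4/3) = p_x/p_y.
Hence y/x = (p_x/p_y)^(1/(4/3)), i.e. raised to the 0.75 power.
With the ratio pinned down, the budget gives x* = M/(p_x + p_y·(y/x)) and y* = (y/x)·x*.
Numerically y/x = 1.20742, so x* = 150/(9 + 7·1.20742) = 8.595 and y* = 1.20742·8.595 = 10.3778.

x* = 8.595, y* = 10.3778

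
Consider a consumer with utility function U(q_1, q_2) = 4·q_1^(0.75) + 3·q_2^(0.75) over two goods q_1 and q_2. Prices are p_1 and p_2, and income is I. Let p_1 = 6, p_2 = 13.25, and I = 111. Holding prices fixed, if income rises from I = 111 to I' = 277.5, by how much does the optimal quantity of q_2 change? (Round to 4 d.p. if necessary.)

Δq_2* = 0.3587

From the CES first-order condition, (4/3)·(q_2/q_1)^(0.25) = p_1/p_2.
Solve for the ratio: q_2/q_1 = [(3/4)·p_1/p_2]^(4).
With the ratio pinned down, the budget gives q_1* = I/(p_1 + p_2·(q_2/q_1)) and q_2* = (q_2/q_1)·q_1*.
Numerically q_2/q_1 = 0.013304, so q_1* = 111/(6 + 13.25·0.013304) = 17.972 and q_2* = 0.013304·17.972 = 0.2391.
At I' = 277.5: q_2* = 0.5978. Change: 0.5978 − 0.2391 = 0.3587.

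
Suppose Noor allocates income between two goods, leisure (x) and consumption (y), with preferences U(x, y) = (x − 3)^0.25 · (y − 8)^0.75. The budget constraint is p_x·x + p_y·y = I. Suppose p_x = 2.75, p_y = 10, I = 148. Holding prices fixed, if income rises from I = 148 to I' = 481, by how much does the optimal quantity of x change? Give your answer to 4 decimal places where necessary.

Discretionary income = 148 − 3·2.75 − 8·10 = 59.75; x* = 3 + 0.25·59.75/2.75 = 8.4318.
At I' = 481: x* = 38.7045. Change: 38.7045 − 8.4318 = 30.2727.

Δx* = 30.2727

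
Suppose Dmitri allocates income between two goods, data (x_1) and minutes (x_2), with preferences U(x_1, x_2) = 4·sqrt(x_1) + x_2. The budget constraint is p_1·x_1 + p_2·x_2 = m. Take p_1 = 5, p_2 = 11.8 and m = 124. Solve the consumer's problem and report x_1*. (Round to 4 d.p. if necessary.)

x_1* = 22.2784

Set MRS = p_1/p_2: 2·x_1^(−1/2) = p_1/p_2.
Solve: √x_1 = 2·p_2/p_1, so x_1*(p_1,p_2) = (2·p_2/p_1)², and x_2* = (m − p_1·x_1*)/p_2.
Plugging in: x_1* = (2·11.8/5)² = 22.2784.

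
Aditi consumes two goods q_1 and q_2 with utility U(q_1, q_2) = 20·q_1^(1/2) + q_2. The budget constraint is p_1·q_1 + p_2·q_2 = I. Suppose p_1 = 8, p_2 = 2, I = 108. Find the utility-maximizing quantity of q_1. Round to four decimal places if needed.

MU_q_1 = 10/√q_1, MU_q_2 = 1. Tangency: 10/√q_1 = p_1/p_2.
Thus q_1* = (10·p_2/p_1)² — independent of I — with the rest of income spent on q_2.
Plugging in: q_1* = (10·2/8)² = 6.25.

q_1* = 6.25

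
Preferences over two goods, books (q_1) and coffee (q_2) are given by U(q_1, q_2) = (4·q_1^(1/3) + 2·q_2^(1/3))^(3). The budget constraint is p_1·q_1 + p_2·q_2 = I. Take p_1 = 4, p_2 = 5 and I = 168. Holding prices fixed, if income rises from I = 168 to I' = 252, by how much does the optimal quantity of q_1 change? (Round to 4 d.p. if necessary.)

From the CES first-order condition, 2·(q_2/q_1)^(2/3) = p_1/p_2.
Hence q_2/q_1 = ((1/2)·p_1/p_2)^(1/(2/3)), i.e. raised to the 1.5 power.
Substitute q_2 = (q_2/q_1)·q_1 into the budget: q_1* = I/(p_1 + p_2·(q_2/q_1)).
Numerically q_2/q_1 = 0.252982, so q_1* = 168/(4 + 5·0.252982) = 31.9094.
At I' = 252: q_1* = 47.8641. Change: 47.8641 − 31.9094 = 15.9547.

Δq_1* = 15.9547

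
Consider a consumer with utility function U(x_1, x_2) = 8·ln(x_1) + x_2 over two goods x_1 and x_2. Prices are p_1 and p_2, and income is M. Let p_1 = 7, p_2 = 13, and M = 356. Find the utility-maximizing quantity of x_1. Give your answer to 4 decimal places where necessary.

MU_x_1 = 8/x_1, MU_x_2 = 1. Tangency: 8/x_1 = p_1/p_2.
So x_1*(p_1,p_2) = 8·p_2/p_1, independent of income; and x_2* = (M − 8·p_2)/p_2.
At the given prices: x_1* = 8·13/7 = 14.8571.

x_1* = 14.8571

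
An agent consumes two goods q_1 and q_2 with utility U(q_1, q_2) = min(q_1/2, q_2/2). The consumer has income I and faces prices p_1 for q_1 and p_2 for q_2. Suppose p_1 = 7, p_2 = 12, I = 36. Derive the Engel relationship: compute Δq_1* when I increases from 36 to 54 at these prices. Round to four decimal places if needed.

Δq_1* = 0.9474

Demand: q_1*(p_1,p_2,I) = 2·I/(2·p_1 + 2·p_2), q_2* = 2·I/(2·p_1 + 2·p_2).
Here 2·7 + 2·12 = 38, giving q_1* = 1.8947.
At I' = 54: q_1* = 2.8421. Change: 2.8421 − 1.8947 = 0.9474.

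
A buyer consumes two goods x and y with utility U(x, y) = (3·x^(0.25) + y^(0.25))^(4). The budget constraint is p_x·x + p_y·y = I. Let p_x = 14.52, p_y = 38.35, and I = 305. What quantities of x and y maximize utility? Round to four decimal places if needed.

x* = 17.9965, y* = 1.1393

MRS = MU_x/MU_y = 3·(y/x)^(0.75). Set equal to p_x/p_y.
Solve for the ratio: y/x = [(1/3)·p_x/p_y]^(4/3).
With the ratio pinned down, the budget gives x* = I/(p_x + p_y·(y/x)) and y* = (y/x)·x*.
Numerically y/x = 0.063305, so x* = 305/(14.52 + 38.35·0.063305) = 17.9965 and y* = 0.063305·17.9965 = 1.1393.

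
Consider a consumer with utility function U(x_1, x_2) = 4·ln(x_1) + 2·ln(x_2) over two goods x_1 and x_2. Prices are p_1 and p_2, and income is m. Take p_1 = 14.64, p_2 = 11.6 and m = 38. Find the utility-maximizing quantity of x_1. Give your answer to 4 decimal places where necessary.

The MRS is 2·x_2/x_1. Set MRS = p_1/p_2.
Rearranging, p_2·x_2 = (1/2)·p_1·x_1. Substituting into the budget gives p_1·x_1·(1 + (1/2)) = m.
Demand: x_1*(p_1,p_2,m) = 2/3·m/p_1 and x_2* = 1/3·m/p_2.
At p_1=14.64, p_2=11.6, m=38: x_1* = 2/3·38/14.64 = 1.7304.

x_1* = 1.7304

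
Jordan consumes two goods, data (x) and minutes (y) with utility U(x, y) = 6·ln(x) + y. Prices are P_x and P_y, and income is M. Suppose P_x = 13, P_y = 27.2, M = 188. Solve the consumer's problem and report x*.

Set MRS = P_x/P_y: (6/x)/1 = P_x/P_y.
So x*(P_x,P_y) = 6·P_y/P_x, independent of income; and y* = (M − 6·P_y)/P_y.
At the given prices: x* = 6·27.2/13 = 12.5538.

x* = 12.5538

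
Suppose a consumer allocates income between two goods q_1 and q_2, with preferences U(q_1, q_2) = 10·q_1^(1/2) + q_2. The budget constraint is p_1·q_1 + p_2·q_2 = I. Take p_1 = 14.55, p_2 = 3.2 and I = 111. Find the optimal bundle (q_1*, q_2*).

MU_q_1 = 5/√q_1, MU_q_2 = 1. Tangency: 5/√q_1 = p_1/p_2.
Thus q_1* = (5·p_2/p_1)² — independent of I — with the rest of income spent on q_2.
Plugging in: q_1* = (5·3.2/14.55)² = 1.2092, q_2* = 29.1892.

q_1* = 1.2092, q_2* = 29.1892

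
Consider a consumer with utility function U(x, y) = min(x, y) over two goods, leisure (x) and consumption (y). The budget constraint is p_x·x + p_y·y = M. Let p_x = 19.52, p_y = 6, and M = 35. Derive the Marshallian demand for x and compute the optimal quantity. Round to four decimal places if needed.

Leontief preferences: the optimum is at the kink where x/1 = y/1, i.e. y = x.
Budget: p_x·x + p_y·x = M, so (p_x + p_y)·x = M.
Demand: x*(p_x,p_y,M) = M/(p_x + p_y), y* = M/(p_x + p_y).
Here 19.52 + 6 = 25.52, giving x* = 1.3715.

x* = 1.3715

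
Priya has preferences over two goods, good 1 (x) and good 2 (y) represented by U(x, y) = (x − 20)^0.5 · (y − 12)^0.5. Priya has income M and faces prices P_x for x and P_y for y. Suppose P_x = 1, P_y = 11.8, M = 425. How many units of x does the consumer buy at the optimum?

x* = 151.7

Let x' = x−20, y' = y−12. MRS = y'/x' = P_x/P_y.
After buying the subsistence bundle (20, 12), a share 0.5 of the remaining income goes to x: x* = 20 + 0.5·(M − 20P_x − 12P_y)/P_x.
Discretionary income = 425 − 20·1 − 12·11.8 = 263.4; x* = 20 + 0.5·263.4/1 = 151.7.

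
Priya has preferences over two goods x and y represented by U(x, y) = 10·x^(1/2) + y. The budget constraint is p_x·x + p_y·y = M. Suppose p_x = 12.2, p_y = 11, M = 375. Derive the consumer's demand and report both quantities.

x* = 20.3238, y* = 11.5499

Set MRS = p_x/p_y: 5·x^(−1/2) = p_x/p_y.
Thus x* = (5·p_y/p_x)² — independent of M — with the rest of income spent on y.
Plugging in: x* = (5·11/12.2)² = 20.3238, y* = 11.5499.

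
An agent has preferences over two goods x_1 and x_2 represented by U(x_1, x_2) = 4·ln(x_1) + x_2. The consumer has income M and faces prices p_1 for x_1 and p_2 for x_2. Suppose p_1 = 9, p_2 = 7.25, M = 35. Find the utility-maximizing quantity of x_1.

MU_x_1 = 4/x_1, MU_x_2 = 1. Tangency: 4/x_1 = p_1/p_2.
So x_1*(p_1,p_2) = 4·p_2/p_1, independent of income; and x_2* = (M − 4·p_2)/p_2.
At the given prices: x_1* = 4·7.25/9 = 3.2222.

x_1* = 3.2222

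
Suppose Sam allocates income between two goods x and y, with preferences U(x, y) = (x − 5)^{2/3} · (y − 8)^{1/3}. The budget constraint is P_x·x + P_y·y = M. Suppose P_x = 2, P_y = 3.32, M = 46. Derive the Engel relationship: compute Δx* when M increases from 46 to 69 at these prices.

Δx* = 7.6667

Let x' = x−5, y' = y−8. MRS = 2·y'/x' = P_x/P_y.
After buying the subsistence bundle (5, 8), a share 2/3 of the remaining income goes to x: x* = 5 + 2/3·(M − 5P_x − 8P_y)/P_x.
Discretionary income = 46 − 5·2 − 8·3.32 = 9.44; x* = 5 + 2/3·9.44/2 = 8.1467.
At M' = 69: x* = 15.8133. Change: 15.8133 − 8.1467 = 7.6667.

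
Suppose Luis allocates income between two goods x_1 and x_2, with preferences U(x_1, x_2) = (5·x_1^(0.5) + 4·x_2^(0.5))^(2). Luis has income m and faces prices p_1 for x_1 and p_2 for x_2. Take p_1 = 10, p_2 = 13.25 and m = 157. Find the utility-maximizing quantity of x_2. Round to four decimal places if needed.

MRS = MU_x_1/MU_x_2 = (5/4)·(x_2/x_1)^(0.5). Set equal to p_1/p_2.
Hence x_2/x_1 = ((4/5)·p_1/p_2)^(1/(0.5)), i.e. raised to the 2 power.
Substitute x_2 = (x_2/x_1)·x_1 into the budget: x_1* = m/(p_1 + p_2·(x_2/x_1)).
Numerically x_2/x_1 = 0.364543, so x_1* = 157/(10 + 13.25·0.364543) = 10.5865 and x_2* = 0.364543·10.5865 = 3.8592.

x_2* = 3.8592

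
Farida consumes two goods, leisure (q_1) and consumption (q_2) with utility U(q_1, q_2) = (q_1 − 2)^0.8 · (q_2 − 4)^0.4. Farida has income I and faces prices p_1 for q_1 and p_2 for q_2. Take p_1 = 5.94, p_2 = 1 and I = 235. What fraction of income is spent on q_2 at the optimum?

Substituting into the budget: q_1* = 2 + 2/3·(I − 2·p_1 − 4·p_2)/p_1, and q_2* = 4 + 1/3·(…)/p_2.
Discretionary income = 235 − 2·5.94 − 4·1 = 219.12; q_1* = 2 + 2/3·219.12/5.94 = 26.5926; q_2* = 4 + 1/3·219.12/1 = 77.04.
Expenditure on q_2: 1·77.04 = 77.04; share = 0.3278.

share on q_2 = 0.3278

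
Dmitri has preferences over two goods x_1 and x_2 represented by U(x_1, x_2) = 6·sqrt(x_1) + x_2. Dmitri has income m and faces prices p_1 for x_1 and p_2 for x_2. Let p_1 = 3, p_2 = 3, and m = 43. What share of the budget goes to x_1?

share on x_1 = 0.6279

Utility is quasi-linear in x_2; the FOC for x_1 is 3/√x_1 = p_1/p_2.
Thus x_1* = (3·p_2/p_1)² — independent of m — with the rest of income spent on x_2.
Plugging in: x_1* = (3·3/3)² = 9, x_2* = 5.3333.
Expenditure on x_1: 3·9 = 27; share = 0.6279.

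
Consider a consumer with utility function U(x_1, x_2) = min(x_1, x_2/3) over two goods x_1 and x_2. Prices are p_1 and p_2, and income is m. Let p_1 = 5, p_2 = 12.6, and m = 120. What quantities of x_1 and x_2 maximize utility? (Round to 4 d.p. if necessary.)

Leontief preferences: the optimum is at the kink where x_1/1 = x_2/3, i.e. x_2 = 3·x_1.
Budget: p_1·x_1 + p_2·3·x_1 = m, so (p_1 + 3·p_2)·x_1 = m.
Demand: x_1*(p_1,p_2,m) = m/(p_1 + 3·p_2), x_2* = 3·m/(p_1 + 3·p_2).
Here 5 + 3·12.6 = 42.8, giving x_1* = 2.8037 and x_2* = 8.4112.

x_1* = 2.8037, x_2* = 8.4112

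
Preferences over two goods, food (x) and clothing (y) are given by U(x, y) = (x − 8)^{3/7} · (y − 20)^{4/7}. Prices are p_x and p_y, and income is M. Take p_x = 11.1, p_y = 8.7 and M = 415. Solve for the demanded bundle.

x* = 13.8764, y* = 29.9967

MRS = (3/4)·(y−20)/(x−8). Tangency with p_x/p_y gives y−20 = (4/3)·(p_x/p_y)·(x−8).
After buying the subsistence bundle (8, 20), a share 3/7 of the remaining income goes to x: x* = 8 + 3/7·(M − 8p_x − 20p_y)/p_x.
Discretionary income = 415 − 8·11.1 − 20·8.7 = 152.2; x* = 8 + 3/7·152.2/11.1 = 13.8764; y* = 20 + 4/7·152.2/8.7 = 29.9967.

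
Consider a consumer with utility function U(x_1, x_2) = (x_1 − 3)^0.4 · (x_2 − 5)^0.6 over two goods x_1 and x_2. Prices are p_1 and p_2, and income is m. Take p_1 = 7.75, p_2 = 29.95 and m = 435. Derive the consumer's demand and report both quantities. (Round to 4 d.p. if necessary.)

Substituting into the budget: x_1* = 3 + 0.4·(m − 3·p_1 − 5·p_2)/p_1, and x_2* = 5 + 0.6·(…)/p_2.
Discretionary income = 435 − 3·7.75 − 5·29.95 = 262; x_1* = 3 + 0.4·262/7.75 = 16.5226; x_2* = 5 + 0.6·262/29.95 = 10.2487.

x_1* = 16.5226, x_2* = 10.2487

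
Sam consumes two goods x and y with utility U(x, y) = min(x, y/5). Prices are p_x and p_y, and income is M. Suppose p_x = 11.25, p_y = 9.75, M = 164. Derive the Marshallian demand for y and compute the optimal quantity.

Leontief preferences: the optimum is at the kink where x/1 = y/5, i.e. y = 5·x.
Budget: p_x·x + p_y·5·x = M, so (p_x + 5·p_y)·x = M.
Demand: x*(p_x,p_y,M) = M/(p_x + 5·p_y), y* = 5·M/(p_x + 5·p_y).
Here 11.25 + 5·9.75 = 60, giving y* = 13.6667.

y* = 13.6667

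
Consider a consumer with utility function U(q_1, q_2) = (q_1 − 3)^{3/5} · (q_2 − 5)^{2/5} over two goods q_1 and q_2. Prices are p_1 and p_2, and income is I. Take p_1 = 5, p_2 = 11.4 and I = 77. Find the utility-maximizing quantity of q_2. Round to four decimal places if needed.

q_2* = 5.1754

This is Cobb-Douglas in (q_1−3, q_2−5): tangency gives 0.6·p_2·(q_2−5) = 0.4·p_1·(q_1−3).
Substituting into the budget: q_1* = 3 + 0.6·(I − 3·p_1 − 5·p_2)/p_1, and q_2* = 5 + 0.4·(…)/p_2.
Discretionary income = 77 − 3·5 − 5·11.4 = 5; q_2* = 5 + 0.4·5/11.4 = 5.1754.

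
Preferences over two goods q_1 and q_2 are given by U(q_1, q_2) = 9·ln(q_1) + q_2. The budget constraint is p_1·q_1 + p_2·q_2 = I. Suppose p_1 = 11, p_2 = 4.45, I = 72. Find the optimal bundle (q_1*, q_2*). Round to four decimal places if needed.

MU_q_1 = 9/q_1, MU_q_2 = 1. Tangency: 9/q_1 = p_1/p_2.
So q_1*(p_1,p_2) = 9·p_2/p_1, independent of income; and q_2* = (I − 9·p_2)/p_2.
At the given prices: q_1* = 9·4.45/11 = 3.6409, and q_2* = 7.1798.

q_1* = 3.6409, q_2* = 7.1798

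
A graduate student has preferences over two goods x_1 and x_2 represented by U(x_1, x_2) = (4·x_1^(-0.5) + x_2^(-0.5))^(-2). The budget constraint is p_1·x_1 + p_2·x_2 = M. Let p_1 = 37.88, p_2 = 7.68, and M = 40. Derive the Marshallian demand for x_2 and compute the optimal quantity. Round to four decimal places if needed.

From the CES first-order condition, 4·(x_2/x_1)^(1.5) = p_1/p_2.
Hence x_2/x_1 = ((1/4)·p_1/p_2)^(1/(1.5)), i.e. raised to the 2/3 power.
With the ratio pinned down, the budget gives x_1* = M/(p_1 + p_2·(x_2/x_1)) and x_2* = (x_2/x_1)·x_1*.
Numerically x_2/x_1 = 1.149898, so x_1* = 40/(37.88 + 7.68·1.149898) = 0.8563 and x_2* = 1.149898·0.8563 = 0.9847.

x_2* = 0.9847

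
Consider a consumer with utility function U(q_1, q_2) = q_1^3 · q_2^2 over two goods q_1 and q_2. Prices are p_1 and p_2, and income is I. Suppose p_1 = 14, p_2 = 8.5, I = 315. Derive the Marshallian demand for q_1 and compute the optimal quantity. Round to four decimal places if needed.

Tangency: MRS = (3/2)·q_2/q_1 = p_1/p_2.
Rearranging, p_2·q_2 = (2/3)·p_1·q_1. Substituting into the budget gives p_1·q_1·(1 + (2/3)) = I.
Demand: q_1*(p_1,p_2,I) = 0.6·I/p_1 and q_2* = 0.4·I/p_2.
At p_1=14, p_2=8.5, I=315: q_1* = 0.6·315/14 = 13.5.

q_1* = 13.5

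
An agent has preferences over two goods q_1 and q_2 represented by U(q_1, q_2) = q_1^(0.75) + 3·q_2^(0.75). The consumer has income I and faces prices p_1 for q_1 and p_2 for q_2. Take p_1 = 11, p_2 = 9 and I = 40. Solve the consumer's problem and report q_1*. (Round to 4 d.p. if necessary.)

From the CES first-order condition, (1/3)·(q_2/q_1)^(0.25) = p_1/p_2.
Hence q_2/q_1 = (3·p_1/p_2)^(1/(0.25)), i.e. raised to the 4 power.
With the ratio pinned down, the budget gives q_1* = I/(p_1 + p_2·(q_2/q_1)) and q_2* = (q_2/q_1)·q_1*.
Numerically q_2/q_1 = 180.753086, so q_1* = 40/(11 + 9·180.753086) = 0.0244.

q_1* = 0.0244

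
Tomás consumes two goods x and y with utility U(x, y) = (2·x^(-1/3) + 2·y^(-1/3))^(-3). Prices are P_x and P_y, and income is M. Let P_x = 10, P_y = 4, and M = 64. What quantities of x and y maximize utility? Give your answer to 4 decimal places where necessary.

Numerically y/x = 1.988177, so x* = 64/(10 + 4·1.988177) = 3.5649 and y* = 1.988177·3.5649 = 7.0877.

x* = 3.5649, y* = 7.0877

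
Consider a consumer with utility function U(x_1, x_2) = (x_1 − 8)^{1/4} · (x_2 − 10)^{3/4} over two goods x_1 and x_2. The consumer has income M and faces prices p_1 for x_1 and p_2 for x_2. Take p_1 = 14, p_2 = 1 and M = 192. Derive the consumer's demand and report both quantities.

x_1* = 9.25, x_2* = 62.5

Discretionary income = 192 − 8·14 − 10·1 = 70; x_1* = 8 + 0.25·70/14 = 9.25; x_2* = 10 + 0.75·70/1 = 62.5.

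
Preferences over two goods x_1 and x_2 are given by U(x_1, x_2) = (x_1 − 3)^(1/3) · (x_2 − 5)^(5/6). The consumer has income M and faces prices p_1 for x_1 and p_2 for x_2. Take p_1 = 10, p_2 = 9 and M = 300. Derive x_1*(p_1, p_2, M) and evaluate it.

Let x_1' = x_1−3, x_2' = x_2−5. MRS = (2/5)·x_2'/x_1' = p_1/p_2.
Substituting into the budget: x_1* = 3 + 2/7·(M − 3·p_1 − 5·p_2)/p_1, and x_2* = 5 + 5/7·(…)/p_2.
Discretionary income = 300 − 3·10 − 5·9 = 225; x_1* = 3 + 2/7·225/10 = 9.4286.

x_1* = 9.4286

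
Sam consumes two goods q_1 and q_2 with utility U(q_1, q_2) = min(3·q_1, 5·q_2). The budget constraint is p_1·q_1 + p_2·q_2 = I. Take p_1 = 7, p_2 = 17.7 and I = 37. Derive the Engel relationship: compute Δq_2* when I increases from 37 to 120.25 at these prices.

Leontief preferences: the optimum is at the kink where q_1/5 = q_2/3, i.e. q_2 = (3/5)·q_1.
Budget: p_1·q_1 + p_2·(3/5)·q_1 = I, so (5·p_1 + 3·p_2)·q_1 = 5·I.
Demand: q_1*(p_1,p_2,I) = 5·I/(5·p_1 + 3·p_2), q_2* = 3·I/(5·p_1 + 3·p_2).
Here 5·7 + 3·17.7 = 88.1, giving q_2* = 1.2599.
At I' = 120.25: q_2* = 4.0948. Change: 4.0948 − 1.2599 = 2.8348.

Δq_2* = 2.8348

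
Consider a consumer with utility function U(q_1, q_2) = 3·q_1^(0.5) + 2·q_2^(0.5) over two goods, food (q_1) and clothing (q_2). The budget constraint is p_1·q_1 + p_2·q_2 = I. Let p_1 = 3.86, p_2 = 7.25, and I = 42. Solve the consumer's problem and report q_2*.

From the CES first-order condition, (3/2)·(q_2/q_1)^(0.5) = p_1/p_2.
Hence q_2/q_1 = ((2/3)·p_1/p_2)^(1/(0.5)), i.e. raised to the 2 power.
Substitute q_2 = (q_2/q_1)·q_1 into the budget: q_1* = I/(p_1 + p_2·(q_2/q_1)).
Numerically q_2/q_1 = 0.125984, so q_1* = 42/(3.86 + 7.25·0.125984) = 8.7988 and q_2* = 0.125984·8.7988 = 1.1085.

q_2* = 1.1085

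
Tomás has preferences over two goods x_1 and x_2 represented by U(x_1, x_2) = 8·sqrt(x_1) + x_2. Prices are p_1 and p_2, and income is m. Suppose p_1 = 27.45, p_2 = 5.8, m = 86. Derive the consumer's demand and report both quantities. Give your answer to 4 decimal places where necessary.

x_1* = 0.7143, x_2* = 11.4469

Plugging in: x_1* = (4·5.8/27.45)² = 0.7143, x_2* = 11.4469.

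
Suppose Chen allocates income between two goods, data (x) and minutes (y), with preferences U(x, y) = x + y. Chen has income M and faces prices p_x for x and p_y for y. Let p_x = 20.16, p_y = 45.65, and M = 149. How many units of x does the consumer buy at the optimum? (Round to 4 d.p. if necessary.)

Perfect substitutes: compare marginal utility per dollar. 1/p_x vs 1/p_y → 0.0496 vs 0.0219.
x gives more utility per dollar, so spend all income on x: x* = M/p_x, y* = 0.
Numerically: x* = 7.3909, y* = 0.

x* = 7.3909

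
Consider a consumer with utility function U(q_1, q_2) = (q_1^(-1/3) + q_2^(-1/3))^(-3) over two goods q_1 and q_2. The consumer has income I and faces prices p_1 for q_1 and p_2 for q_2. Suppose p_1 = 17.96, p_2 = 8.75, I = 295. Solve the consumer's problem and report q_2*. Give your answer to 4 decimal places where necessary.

q_2* = 15.346

MU_q_1 ∝ q_1^(-4/3), MU_q_2 ∝ q_2^(-4/3), so MRS = (q_2/q_1)^(4/3) = p_1/p_2.
Hence q_2/q_1 = (p_1/p_2)^(1/(4/3)), i.e. raised to the 0.75 power.
With the ratio pinned down, the budget gives q_1* = I/(p_1 + p_2·(q_2/q_1)) and q_2* = (q_2/q_1)·q_1*.
Numerically q_2/q_1 = 1.71484, so q_1* = 295/(17.96 + 8.75·1.71484) = 8.9489 and q_2* = 1.71484·8.9489 = 15.346.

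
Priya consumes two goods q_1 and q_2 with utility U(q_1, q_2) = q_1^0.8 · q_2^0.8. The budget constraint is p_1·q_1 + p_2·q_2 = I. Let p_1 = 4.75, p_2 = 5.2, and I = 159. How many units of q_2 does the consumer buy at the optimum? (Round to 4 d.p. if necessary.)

MU_q_1/MU_q_2 = (0.8·q_2)/(0.8·q_1); tangency sets this equal to p_1/p_2.
So 0.8·p_2·q_2 = 0.8·p_1·q_1; combined with the budget, a share 0.5 of income goes to q_1.
Demand: q_1*(p_1,p_2,I) = 0.5·I/p_1 and q_2* = 0.5·I/p_2.
At p_1=4.75, p_2=5.2, I=159: q_2* = 0.5·159/5.2 = 15.2885.

q_2* = 15.2885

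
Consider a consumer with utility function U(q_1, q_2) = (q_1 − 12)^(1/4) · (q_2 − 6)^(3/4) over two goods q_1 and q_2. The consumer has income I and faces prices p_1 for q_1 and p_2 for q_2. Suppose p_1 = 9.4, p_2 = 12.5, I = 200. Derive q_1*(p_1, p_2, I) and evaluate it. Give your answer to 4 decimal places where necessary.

q_1* = 12.3245

After buying the subsistence bundle (12, 6), a share 0.25 of the remaining income goes to q_1: q_1* = 12 + 0.25·(I − 12p_1 − 6p_2)/p_1.
Discretionary income = 200 − 12·9.4 − 6·12.5 = 12.2; q_1* = 12 + 0.25·12.2/9.4 = 12.3245.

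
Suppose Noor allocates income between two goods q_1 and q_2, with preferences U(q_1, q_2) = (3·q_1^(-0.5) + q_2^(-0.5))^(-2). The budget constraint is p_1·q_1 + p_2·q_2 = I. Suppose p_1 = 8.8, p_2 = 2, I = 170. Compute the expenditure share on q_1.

share on q_1 = 0.7732

From the CES first-order condition, 3·(q_2/q_1)^(1.5) = p_1/p_2.
Hence q_2/q_1 = ((1/3)·p_1/p_2)^(1/(1.5)), i.e. raised to the 2/3 power.
With the ratio pinned down, the budget gives q_1* = I/(p_1 + p_2·(q_2/q_1)) and q_2* = (q_2/q_1)·q_1*.
Numerically q_2/q_1 = 1.290885, so q_1* = 170/(8.8 + 2·1.290885) = 14.9362 and q_2* = 1.290885·14.9362 = 19.2809.
Expenditure on q_1: 8.8·14.9362 = 131.4383; share = 0.7732.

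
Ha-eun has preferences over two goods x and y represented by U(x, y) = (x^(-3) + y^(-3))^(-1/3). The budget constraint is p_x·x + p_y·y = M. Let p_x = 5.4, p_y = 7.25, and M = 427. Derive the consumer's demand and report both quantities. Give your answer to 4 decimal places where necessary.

MRS = MU_x/MU_y = (y/x)^(4). Set equal to p_x/p_y.
Hence y/x = (p_x/p_y)^(1/(4)), i.e. raised to the 0.25 power.
With the ratio pinned down, the budget gives x* = M/(p_x + p_y·(y/x)) and y* = (y/x)·x*.
Numerically y/x = 0.928996, so x* = 427/(5.4 + 7.25·0.928996) = 35.1868 and y* = 0.928996·35.1868 = 32.6884.

x* = 35.1868, y* = 32.6884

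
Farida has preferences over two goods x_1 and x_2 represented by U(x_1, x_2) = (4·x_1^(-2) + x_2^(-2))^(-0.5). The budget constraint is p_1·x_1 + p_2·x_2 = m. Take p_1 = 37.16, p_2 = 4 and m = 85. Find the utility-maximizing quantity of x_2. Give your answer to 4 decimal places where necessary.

From the CES first-order condition, 4·(x_2/x_1)^(3) = p_1/p_2.
Solve for the ratio: x_2/x_1 = [(1/4)·p_1/p_2]^(1/3).
Substitute x_2 = (x_2/x_1)·x_1 into the budget: x_1* = m/(p_1 + p_2·(x_2/x_1)).
Numerically x_2/x_1 = 1.324297, so x_1* = 85/(37.16 + 4·1.324297) = 2.002 and x_2* = 1.324297·2.002 = 2.6513.

x_2* = 2.6513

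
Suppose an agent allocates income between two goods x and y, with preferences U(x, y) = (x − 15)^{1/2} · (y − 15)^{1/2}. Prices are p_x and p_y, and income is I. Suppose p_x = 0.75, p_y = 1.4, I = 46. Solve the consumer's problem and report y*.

y* = 19.9107

This is Cobb-Douglas in (x−15, y−15): tangency gives 0.5·p_y·(y−15) = 0.5·p_x·(x−15).
Substituting into the budget: x* = 15 + 0.5·(I − 15·p_x − 15·p_y)/p_x, and y* = 15 + 0.5·(…)/p_y.
Discretionary income = 46 − 15·0.75 − 15·1.4 = 13.75; y* = 15 + 0.5·13.75/1.4 = 19.9107.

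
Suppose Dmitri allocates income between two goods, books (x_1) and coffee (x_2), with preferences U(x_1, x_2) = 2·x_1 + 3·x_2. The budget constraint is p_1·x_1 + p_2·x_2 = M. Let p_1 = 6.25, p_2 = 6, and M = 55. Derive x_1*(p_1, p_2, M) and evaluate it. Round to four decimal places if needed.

x_1* = 0

Linear utility — the consumer picks whichever good has higher MU/price: 2/6.25 = 0.32 vs 3/6 = 0.5.
x_2 gives more utility per dollar, so spend all income on x_2: x_2* = M/p_2, x_1* = 0.
Numerically: x_1* = 0, x_2* = 9.1667.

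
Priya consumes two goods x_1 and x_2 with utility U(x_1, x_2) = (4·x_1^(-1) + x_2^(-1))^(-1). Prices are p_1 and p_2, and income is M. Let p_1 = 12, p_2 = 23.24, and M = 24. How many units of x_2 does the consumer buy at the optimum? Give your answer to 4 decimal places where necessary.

MRS = MU_x_1/MU_x_2 = 4·(x_2/x_1)^(2). Set equal to p_1/p_2.
Solve for the ratio: x_2/x_1 = [(1/4)·p_1/p_2]^(0.5).
With the ratio pinned down, the budget gives x_1* = M/(p_1 + p_2·(x_2/x_1)) and x_2* = (x_2/x_1)·x_1*.
Numerically x_2/x_1 = 0.359288, so x_1* = 24/(12 + 23.24·0.359288) = 1.1794 and x_2* = 0.359288·1.1794 = 0.4237.

x_2* = 0.4237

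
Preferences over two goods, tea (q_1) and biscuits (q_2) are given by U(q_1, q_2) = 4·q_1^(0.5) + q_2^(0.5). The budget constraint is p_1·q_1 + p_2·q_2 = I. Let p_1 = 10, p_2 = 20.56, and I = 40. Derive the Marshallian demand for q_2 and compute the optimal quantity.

q_2* = 0.0574

MRS = MU_q_1/MU_q_2 = 4·(q_2/q_1)^(0.5). Set equal to p_1/p_2.
Solve for the ratio: q_2/q_1 = [(1/4)·p_1/p_2]^(2).
With the ratio pinned down, the budget gives q_1* = I/(p_1 + p_2·(q_2/q_1)) and q_2* = (q_2/q_1)·q_1*.
Numerically q_2/q_1 = 0.014785, so q_1* = 40/(10 + 20.56·0.014785) = 3.882 and q_2* = 0.014785·3.882 = 0.0574.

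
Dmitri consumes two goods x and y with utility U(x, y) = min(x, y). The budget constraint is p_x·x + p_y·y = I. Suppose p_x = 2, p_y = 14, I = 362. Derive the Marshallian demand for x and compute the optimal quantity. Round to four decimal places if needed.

x* = 22.625

Leontief preferences: the optimum is at the kink where x/1 = y/1, i.e. y = x.
Budget: p_x·x + p_y·x = I, so (p_x + p_y)·x = I.
Demand: x*(p_x,p_y,I) = I/(p_x + p_y), y* = I/(p_x + p_y).
Here 2 + 14 = 16, giving x* = 22.625.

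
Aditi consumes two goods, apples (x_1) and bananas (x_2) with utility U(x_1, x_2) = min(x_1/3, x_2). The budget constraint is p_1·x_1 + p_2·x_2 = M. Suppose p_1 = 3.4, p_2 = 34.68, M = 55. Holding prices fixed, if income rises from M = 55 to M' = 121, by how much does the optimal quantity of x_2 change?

Δx_2* = 1.4706

Leontief preferences: the optimum is at the kink where x_1/3 = x_2/1, i.e. x_2 = (1/3)·x_1.
Budget: p_1·x_1 + p_2·(1/3)·x_1 = M, so (3·p_1 + p_2)·x_1 = 3·M.
Demand: x_1*(p_1,p_2,M) = 3·M/(3·p_1 + p_2), x_2* = M/(3·p_1 + p_2).
Here 3·3.4 + 34.68 = 44.88, giving x_2* = 1.2255.
At M' = 121: x_2* = 2.6961. Change: 2.6961 − 1.2255 = 1.4706.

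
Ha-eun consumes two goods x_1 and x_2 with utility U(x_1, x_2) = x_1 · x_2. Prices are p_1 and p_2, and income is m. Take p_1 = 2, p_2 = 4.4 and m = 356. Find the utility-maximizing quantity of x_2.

x_2* = 40.4545

At p_1=2, p_2=4.4, m=356: x_2* = 0.5·356/4.4 = 40.4545.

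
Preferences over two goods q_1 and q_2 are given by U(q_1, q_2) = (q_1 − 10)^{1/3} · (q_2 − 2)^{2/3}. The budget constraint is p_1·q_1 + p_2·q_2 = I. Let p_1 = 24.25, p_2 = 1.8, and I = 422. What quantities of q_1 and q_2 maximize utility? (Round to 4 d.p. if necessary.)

q_1* = 12.4179, q_2* = 67.1481

MRS = (1/2)·(q_2−2)/(q_1−10). Tangency with p_1/p_2 gives q_2−2 = 2·(p_1/p_2)·(q_1−10).
After buying the subsistence bundle (10, 2), a share 1/3 of the remaining income goes to q_1: q_1* = 10 + 1/3·(I − 10p_1 − 2p_2)/p_1.
Discretionary income = 422 − 10·24.25 − 2·1.8 = 175.9; q_1* = 10 + 1/3·175.9/24.25 = 12.4179; q_2* = 2 + 2/3·175.9/1.8 = 67.1481.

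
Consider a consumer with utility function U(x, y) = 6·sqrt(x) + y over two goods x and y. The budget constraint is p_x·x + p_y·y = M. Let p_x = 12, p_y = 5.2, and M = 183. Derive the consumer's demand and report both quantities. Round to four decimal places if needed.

MU_x = 3/√x, MU_y = 1. Tangency: 3/√x = p_x/p_y.
Solve: √x = 3·p_y/p_x, so x*(p_x,p_y) = (3·p_y/p_x)², and y* = (M − p_x·x*)/p_y.
Plugging in: x* = (3·5.2/12)² = 1.69, y* = 31.2923.

x* = 1.69, y* = 31.2923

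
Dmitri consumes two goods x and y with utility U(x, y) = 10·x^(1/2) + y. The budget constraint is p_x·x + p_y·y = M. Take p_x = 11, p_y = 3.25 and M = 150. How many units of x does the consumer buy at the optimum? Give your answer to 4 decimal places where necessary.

x* = 2.1823

Plugging in: x* = (5·3.25/11)² = 2.1823.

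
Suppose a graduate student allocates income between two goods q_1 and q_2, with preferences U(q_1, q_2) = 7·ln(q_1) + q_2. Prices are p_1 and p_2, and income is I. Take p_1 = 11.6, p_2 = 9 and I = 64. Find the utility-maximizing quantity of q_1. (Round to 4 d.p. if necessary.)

MU_q_1 = 7/q_1, MU_q_2 = 1. Tangency: 7/q_1 = p_1/p_2.
So q_1*(p_1,p_2) = 7·p_2/p_1, independent of income; and q_2* = (I − 7·p_2)/p_2.
At the given prices: q_1* = 7·9/11.6 = 5.431.

q_1* = 5.431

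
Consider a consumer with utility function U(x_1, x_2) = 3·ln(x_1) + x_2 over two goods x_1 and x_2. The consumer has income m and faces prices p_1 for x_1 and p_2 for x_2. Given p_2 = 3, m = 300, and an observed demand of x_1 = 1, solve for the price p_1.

Set MRS = p_1/p_2: (3/x_1)/1 = p_1/p_2.
So x_1*(p_1,p_2) = 3·p_2/p_1, independent of income; and x_2* = (m − 3·p_2)/p_2.
Set x_1* = 1 in the demand function and solve for p_1: p_1 = 9.

p_1 = 9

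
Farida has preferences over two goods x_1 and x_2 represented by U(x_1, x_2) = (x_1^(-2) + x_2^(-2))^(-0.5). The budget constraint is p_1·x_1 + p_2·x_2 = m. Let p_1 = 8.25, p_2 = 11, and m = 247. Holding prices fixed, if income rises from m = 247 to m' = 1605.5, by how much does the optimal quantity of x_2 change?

From the CES first-order condition, (x_2/x_1)^(3) = p_1/p_2.
Hence x_2/x_1 = (p_1/p_2)^(1/(3)), i.e. raised to the 1/3 power.
With the ratio pinned down, the budget gives x_1* = m/(p_1 + p_2·(x_2/x_1)) and x_2* = (x_2/x_1)·x_1*.
Numerically x_2/x_1 = 0.90856, so x_1* = 247/(8.25 + 11·0.90856) = 13.5386 and x_2* = 0.90856·13.5386 = 12.3006.
At m' = 1605.5: x_2* = 79.954. Change: 79.954 − 12.3006 = 67.6534.

Δx_2* = 67.6534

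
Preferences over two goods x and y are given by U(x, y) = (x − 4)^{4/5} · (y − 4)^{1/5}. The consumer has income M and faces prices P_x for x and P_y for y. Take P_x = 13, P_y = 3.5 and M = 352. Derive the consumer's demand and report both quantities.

x* = 21.6, y* = 20.3429

This is Cobb-Douglas in (x−4, y−4): tangency gives 0.8·P_y·(y−4) = 0.2·P_x·(x−4).
Substituting into the budget: x* = 4 + 0.8·(M − 4·P_x − 4·P_y)/P_x, and y* = 4 + 0.2·(…)/P_y.
Discretionary income = 352 − 4·13 − 4·3.5 = 286; x* = 4 + 0.8·286/13 = 21.6; y* = 4 + 0.2·286/3.5 = 20.3429.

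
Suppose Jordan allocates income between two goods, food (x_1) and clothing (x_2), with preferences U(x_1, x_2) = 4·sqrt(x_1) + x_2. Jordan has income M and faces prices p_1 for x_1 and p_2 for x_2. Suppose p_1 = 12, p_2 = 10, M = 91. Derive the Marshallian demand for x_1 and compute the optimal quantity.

x_1* = 2.7778

Thus x_1* = (2·p_2/p_1)² — independent of M — with the rest of income spent on x_2.
Plugging in: x_1* = (2·10/12)² = 2.7778.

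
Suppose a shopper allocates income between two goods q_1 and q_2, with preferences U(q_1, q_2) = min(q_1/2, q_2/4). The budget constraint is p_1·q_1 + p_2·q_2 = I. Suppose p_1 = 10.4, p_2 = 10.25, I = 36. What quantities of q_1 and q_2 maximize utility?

q_1* = 1.165, q_2* = 2.3301

Here 2·10.4 + 4·10.25 = 61.8, giving q_1* = 1.165 and q_2* = 2.3301.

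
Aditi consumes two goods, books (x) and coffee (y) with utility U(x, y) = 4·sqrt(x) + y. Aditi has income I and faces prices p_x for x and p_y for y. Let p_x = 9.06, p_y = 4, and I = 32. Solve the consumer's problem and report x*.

Set MRS = p_x/p_y: 2·x^(−1/2) = p_x/p_y.
Solve: √x = 2·p_y/p_x, so x*(p_x,p_y) = (2·p_y/p_x)², and y* = (I − p_x·x*)/p_y.
Plugging in: x* = (2·4/9.06)² = 0.7797.

x* = 0.7797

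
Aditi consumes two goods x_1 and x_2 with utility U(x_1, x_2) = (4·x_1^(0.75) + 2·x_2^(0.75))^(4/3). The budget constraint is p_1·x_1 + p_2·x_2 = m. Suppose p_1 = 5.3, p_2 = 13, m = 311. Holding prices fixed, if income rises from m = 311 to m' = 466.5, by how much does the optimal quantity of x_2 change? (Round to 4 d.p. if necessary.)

Substitute x_2 = (x_2/x_1)·x_1 into the budget: x_1* = m/(p_1 + p_2·(x_2/x_1)).
Numerically x_2/x_1 = 0.001727, so x_1* = 311/(5.3 + 13·0.001727) = 58.4318 and x_2* = 0.001727·58.4318 = 0.1009.
At m' = 466.5: x_2* = 0.1513. Change: 0.1513 − 0.1009 = 0.0504.

Δx_2* = 0.0504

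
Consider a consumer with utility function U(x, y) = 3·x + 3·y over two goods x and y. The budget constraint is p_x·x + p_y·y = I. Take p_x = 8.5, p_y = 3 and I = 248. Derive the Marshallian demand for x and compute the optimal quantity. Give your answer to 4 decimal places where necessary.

Linear utility — the consumer picks whichever good has higher MU/price: 3/8.5 = 0.3529 vs 3/3 = 1.
y gives more utility per dollar, so spend all income on y: y* = I/p_y, x* = 0.
Numerically: x* = 0, y* = 82.6667.

x* = 0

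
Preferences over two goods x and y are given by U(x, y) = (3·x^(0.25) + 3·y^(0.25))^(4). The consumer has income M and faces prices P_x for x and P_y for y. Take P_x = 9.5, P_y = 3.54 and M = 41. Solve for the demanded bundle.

From the CES first-order condition, (y/x)^(0.75) = P_x/P_y.
Hence y/x = (P_x/P_y)^(1/(0.75)), i.e. raised to the 4/3 power.
With the ratio pinned down, the budget gives x* = M/(P_x + P_y·(y/x)) and y* = (y/x)·x*.
Numerically y/x = 3.729298, so x* = 41/(9.5 + 3.54·3.729298) = 1.806 and y* = 3.729298·1.806 = 6.7352.

x* = 1.806, y* = 6.7352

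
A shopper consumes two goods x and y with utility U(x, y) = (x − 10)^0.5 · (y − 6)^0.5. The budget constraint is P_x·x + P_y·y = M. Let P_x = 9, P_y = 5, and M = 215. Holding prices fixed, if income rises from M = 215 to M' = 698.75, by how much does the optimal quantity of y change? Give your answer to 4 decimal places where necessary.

This is Cobb-Douglas in (x−10, y−6): tangency gives 0.5·P_y·(y−6) = 0.5·P_x·(x−10).
Substituting into the budget: x* = 10 + 0.5·(M − 10·P_x − 6·P_y)/P_x, and y* = 6 + 0.5·(…)/P_y.
Discretionary income = 215 − 10·9 − 6·5 = 95; y* = 6 + 0.5·95/5 = 15.5.
At M' = 698.75: y* = 63.875. Change: 63.875 − 15.5 = 48.375.

Δy* = 48.375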